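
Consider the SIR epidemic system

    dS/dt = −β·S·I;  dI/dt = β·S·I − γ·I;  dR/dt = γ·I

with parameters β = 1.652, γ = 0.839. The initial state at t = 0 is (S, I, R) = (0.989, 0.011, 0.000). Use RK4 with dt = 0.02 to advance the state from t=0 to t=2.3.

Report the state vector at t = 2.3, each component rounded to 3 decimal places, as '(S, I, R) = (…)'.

(S, I, R) = (0.884, 0.059, 0.057)

t=0.000: state=(0.989, 0.011, 0.000)
step 1 (dt=0.02): k1=(-0.018, 0.009, 0.009), k2=(-0.018, 0.009, 0.009), k3=(-0.018, 0.009, 0.009), k4=(-0.018, 0.009, 0.009); state += dt/6·(k1+2k2+2k3+k4)
t=0.020: state=(0.989, 0.011, 0.000)
t=0.040: state=(0.988, 0.011, 0.000)
t=0.060: state=(0.988, 0.012, 0.001)
continuing one RK4 step at a time; state shown every 5 steps (Δt=0.1):
t=0.100: state=(0.987, 0.012, 0.001)
t=0.200: state=(0.985, 0.013, 0.002)
t=0.300: state=(0.983, 0.014, 0.003)
t=0.400: state=(0.981, 0.015, 0.004)
t=0.500: state=(0.978, 0.016, 0.006)
t=0.600: state=(0.975, 0.018, 0.007)
t=0.700: state=(0.972, 0.019, 0.009)
t=0.800: state=(0.969, 0.021, 0.010)
t=0.900: state=(0.966, 0.022, 0.012)
t=1.000: state=(0.962, 0.024, 0.014)
t=1.100: state=(0.958, 0.026, 0.016)
t=1.200: state=(0.954, 0.028, 0.018)
t=1.300: state=(0.949, 0.030, 0.021)
t=1.400: state=(0.945, 0.032, 0.023)
t=1.500: state=(0.939, 0.034, 0.026)
t=1.600: state=(0.934, 0.037, 0.029)
t=1.700: state=(0.928, 0.040, 0.032)
t=1.800: state=(0.922, 0.042, 0.036)
t=1.900: state=(0.915, 0.045, 0.039)
t=2.000: state=(0.908, 0.049, 0.043)
t=2.100: state=(0.900, 0.052, 0.048)
t=2.200: state=(0.893, 0.055, 0.052)
t=2.300: state=(0.884, 0.059, 0.057)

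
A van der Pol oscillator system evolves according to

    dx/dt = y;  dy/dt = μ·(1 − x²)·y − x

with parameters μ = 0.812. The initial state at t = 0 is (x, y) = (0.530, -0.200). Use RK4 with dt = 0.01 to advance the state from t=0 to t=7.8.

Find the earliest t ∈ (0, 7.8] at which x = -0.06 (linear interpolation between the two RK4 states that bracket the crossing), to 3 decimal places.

t=0.000: state=(0.530, -0.200)
step 1 (dt=0.01): k1=(-0.200, -0.647), k2=(-0.203, -0.648), k3=(-0.203, -0.648), k4=(-0.206, -0.649); state += dt/6·(k1+2k2+2k3+k4)
t=0.010: state=(0.528, -0.206)
t=0.020: state=(0.526, -0.213)
t=0.030: state=(0.524, -0.219)
continuing one RK4 step at a time; state shown every 50 steps (Δt=0.5):
t=0.500: state=(0.345, -0.547)
t=1.000: state=(-0.022, -0.923)
t=1.040: state=(-0.060, -0.952)
next step: t=1.050: state=(-0.069, -0.959) — x has crossed -0.06
linear interpolation between t=1.040 (-0.05982) and t=1.050 (-0.06937) → t≈1.040

t = 1.040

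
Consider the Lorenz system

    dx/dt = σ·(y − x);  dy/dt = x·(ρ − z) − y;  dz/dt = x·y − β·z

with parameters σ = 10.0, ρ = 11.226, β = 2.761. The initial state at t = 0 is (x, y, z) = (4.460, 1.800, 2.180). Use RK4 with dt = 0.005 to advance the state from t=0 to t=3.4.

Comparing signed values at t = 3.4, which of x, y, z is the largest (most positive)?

t=0.000: state=(4.460, 1.800, 2.180)
step 1 (dt=0.005): k1=(-26.600, 38.545, 2.009), k2=(-24.971, 37.825, 2.299), k3=(-25.030, 37.861, 2.297), k4=(-23.455, 37.174, 2.573); state += dt/6·(k1+2k2+2k3+k4)
t=0.005: state=(4.335, 1.989, 2.191)
t=0.010: state=(4.225, 2.172, 2.206)
t=0.015: state=(4.129, 2.349, 2.222)
continuing one RK4 step at a time; state shown every 40 steps (Δt=0.2):
t=0.200: state=(5.620, 7.784, 4.843)
t=0.400: state=(8.810, 8.479, 13.932)
t=0.600: state=(4.699, 2.442, 13.363)
t=0.800: state=(2.343, 2.076, 8.642)
t=1.000: state=(2.854, 3.557, 6.034)
t=1.200: state=(5.092, 6.567, 6.652)
t=1.400: state=(7.461, 7.767, 11.672)
t=1.600: state=(5.690, 4.195, 12.913)
t=1.800: state=(3.655, 3.256, 9.761)
t=2.000: state=(3.890, 4.441, 7.735)
t=2.200: state=(5.522, 6.459, 8.517)
t=2.400: state=(6.632, 6.556, 11.503)
t=2.600: state=(5.393, 4.550, 11.733)
t=2.800: state=(4.292, 4.120, 9.747)
t=3.000: state=(4.640, 5.097, 8.697)
t=3.200: state=(5.729, 6.219, 9.664)
t=3.400: state=(6.035, 5.800, 11.245)
compare at T: x=6.035, y=5.800, z=11.245

largest component: z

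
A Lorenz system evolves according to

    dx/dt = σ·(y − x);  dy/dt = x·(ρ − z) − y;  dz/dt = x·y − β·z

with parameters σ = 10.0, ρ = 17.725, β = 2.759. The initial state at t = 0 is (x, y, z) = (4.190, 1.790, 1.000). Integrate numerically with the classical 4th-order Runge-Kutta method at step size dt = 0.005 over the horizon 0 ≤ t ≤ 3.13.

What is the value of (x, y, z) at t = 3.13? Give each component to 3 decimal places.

(x, y, z) = (-5.210, -2.720, 18.856)

t=0.000: state=(4.190, 1.790, 1.000)
step 1 (dt=0.005): k1=(-24.000, 68.288, 4.741), k2=(-21.693, 67.065, 5.306), k3=(-21.781, 67.158, 5.301), k4=(-19.553, 66.022, 5.843); state += dt/6·(k1+2k2+2k3+k4)
t=0.005: state=(4.081, 2.126, 1.026)
t=0.010: state=(3.994, 2.451, 1.058)
t=0.015: state=(3.926, 2.767, 1.095)
continuing one RK4 step at a time; state shown every 40 steps (Δt=0.2):
t=0.200: state=(9.505, 15.187, 9.500)
t=0.400: state=(9.336, 1.951, 26.837)
t=0.600: state=(-0.046, -1.678, 15.157)
t=0.800: state=(-1.839, -2.707, 9.095)
t=1.000: state=(-5.188, -8.007, 8.087)
t=1.200: state=(-11.219, -11.949, 20.828)
t=1.400: state=(-5.162, -1.630, 20.072)
t=1.600: state=(-2.114, -2.082, 12.236)
t=1.800: state=(-3.802, -5.580, 8.673)
t=2.000: state=(-9.333, -12.282, 15.023)
t=2.200: state=(-8.080, -4.286, 22.567)
t=2.400: state=(-2.960, -2.134, 14.798)
t=2.600: state=(-3.578, -4.860, 10.081)
t=2.800: state=(-8.058, -10.907, 13.275)
t=3.000: state=(-9.133, -6.451, 22.400)
t=3.130: state=(-5.210, -2.720, 18.856)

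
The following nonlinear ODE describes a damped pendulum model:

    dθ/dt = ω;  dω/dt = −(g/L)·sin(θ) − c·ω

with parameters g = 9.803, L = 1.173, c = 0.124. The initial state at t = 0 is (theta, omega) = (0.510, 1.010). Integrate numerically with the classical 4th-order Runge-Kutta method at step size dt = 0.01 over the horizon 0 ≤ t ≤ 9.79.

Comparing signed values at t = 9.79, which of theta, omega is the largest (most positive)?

t=0.000: state=(0.510, 1.010)
step 1 (dt=0.01): k1=(1.010, -4.205), k2=(0.989, -4.239), k3=(0.989, -4.238), k4=(0.968, -4.272); state += dt/6·(k1+2k2+2k3+k4)
t=0.010: state=(0.520, 0.968)
t=0.020: state=(0.529, 0.925)
t=0.030: state=(0.538, 0.881)
continuing one RK4 step at a time; state shown every 50 steps (Δt=0.5):
t=0.500: state=(0.437, -1.232)
t=1.000: state=(-0.345, -1.341)
t=1.500: state=(-0.514, 0.751)
t=2.000: state=(0.170, 1.497)
t=2.500: state=(0.532, -0.268)
t=3.000: state=(-0.003, -1.491)
t=3.500: state=(-0.500, -0.173)
t=4.000: state=(-0.142, 1.350)
t=4.500: state=(0.430, 0.544)
t=5.000: state=(0.255, -1.111)
t=5.500: state=(-0.333, -0.825)
t=6.000: state=(-0.331, 0.813)
t=6.500: state=(0.222, 1.003)
t=7.000: state=(0.372, -0.490)
t=7.500: state=(-0.107, -1.080)
t=8.000: state=(-0.378, 0.171)
t=8.500: state=(-0.001, 1.062)
t=9.000: state=(0.355, 0.120)
t=9.500: state=(0.095, -0.966)
t=9.790: state=(-0.180, -0.821)
compare at T: theta=-0.180, omega=-0.821

largest component: theta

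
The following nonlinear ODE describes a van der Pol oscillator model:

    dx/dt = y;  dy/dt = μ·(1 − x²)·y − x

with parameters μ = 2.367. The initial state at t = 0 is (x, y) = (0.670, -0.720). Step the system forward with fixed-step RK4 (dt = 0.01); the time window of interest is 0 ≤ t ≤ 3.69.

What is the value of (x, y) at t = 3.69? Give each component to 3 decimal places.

t=0.000: state=(0.670, -0.720)
step 1 (dt=0.01): k1=(-0.720, -1.609), k2=(-0.728, -1.624), k3=(-0.728, -1.625), k4=(-0.736, -1.640); state += dt/6·(k1+2k2+2k3+k4)
t=0.010: state=(0.663, -0.736)
t=0.020: state=(0.655, -0.753)
t=0.030: state=(0.648, -0.770)
continuing one RK4 step at a time; state shown every 20 steps (Δt=0.2):
t=0.200: state=(0.489, -1.121)
t=0.400: state=(0.205, -1.780)
t=0.600: state=(-0.251, -2.837)
t=0.800: state=(-0.923, -3.706)
t=1.000: state=(-1.583, -2.504)
t=1.200: state=(-1.887, -0.699)
t=1.400: state=(-1.940, 0.022)
t=1.600: state=(-1.912, 0.224)
t=1.800: state=(-1.860, 0.286)
t=2.000: state=(-1.799, 0.316)
t=2.200: state=(-1.733, 0.340)
t=2.400: state=(-1.663, 0.365)
t=2.600: state=(-1.587, 0.395)
t=2.800: state=(-1.504, 0.433)
t=3.000: state=(-1.413, 0.481)
t=3.200: state=(-1.311, 0.546)
t=3.400: state=(-1.193, 0.638)
t=3.600: state=(-1.052, 0.776)
t=3.690: state=(-0.979, 0.862)

(x, y) = (-0.979, 0.862)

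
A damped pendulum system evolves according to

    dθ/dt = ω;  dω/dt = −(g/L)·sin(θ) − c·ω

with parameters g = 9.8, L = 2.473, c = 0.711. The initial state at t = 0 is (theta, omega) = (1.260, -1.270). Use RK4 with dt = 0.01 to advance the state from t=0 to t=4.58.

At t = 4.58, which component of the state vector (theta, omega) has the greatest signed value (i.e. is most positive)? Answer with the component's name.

largest component: omega

t=0.000: state=(1.260, -1.270)
step 1 (dt=0.01): k1=(-1.270, -2.870), k2=(-1.284, -2.852), k3=(-1.284, -2.852), k4=(-1.299, -2.834); state += dt/6·(k1+2k2+2k3+k4)
t=0.010: state=(1.247, -1.299)
t=0.020: state=(1.234, -1.327)
t=0.030: state=(1.221, -1.354)
continuing one RK4 step at a time; state shown every 20 steps (Δt=0.2):
t=0.200: state=(0.954, -1.761)
t=0.400: state=(0.570, -2.035)
t=0.600: state=(0.159, -2.023)
t=0.800: state=(-0.220, -1.726)
t=1.000: state=(-0.517, -1.223)
t=1.200: state=(-0.703, -0.631)
t=1.400: state=(-0.770, -0.045)
t=1.600: state=(-0.726, 0.468)
t=1.800: state=(-0.591, 0.860)
t=2.000: state=(-0.393, 1.096)
t=2.200: state=(-0.165, 1.152)
t=2.400: state=(0.057, 1.036)
t=2.600: state=(0.240, 0.785)
t=2.800: state=(0.365, 0.456)
t=3.000: state=(0.422, 0.108)
t=3.200: state=(0.411, -0.209)
t=3.400: state=(0.343, -0.455)
t=3.600: state=(0.235, -0.606)
t=3.800: state=(0.108, -0.651)
t=4.000: state=(-0.019, -0.596)
t=4.200: state=(-0.125, -0.461)
t=4.400: state=(-0.200, -0.277)
t=4.580: state=(-0.234, -0.098)
compare at T: theta=-0.234, omega=-0.098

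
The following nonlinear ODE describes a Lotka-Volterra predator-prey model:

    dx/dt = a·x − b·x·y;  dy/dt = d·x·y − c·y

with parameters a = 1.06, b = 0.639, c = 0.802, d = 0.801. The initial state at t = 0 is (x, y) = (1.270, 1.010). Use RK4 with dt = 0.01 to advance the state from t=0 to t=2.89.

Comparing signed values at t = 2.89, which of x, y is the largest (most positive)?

t=0.000: state=(1.270, 1.010)
step 1 (dt=0.01): k1=(0.527, 0.217), k2=(0.527, 0.220), k3=(0.527, 0.220), k4=(0.527, 0.222); state += dt/6·(k1+2k2+2k3+k4)
t=0.010: state=(1.275, 1.012)
t=0.020: state=(1.281, 1.014)
t=0.030: state=(1.286, 1.017)
continuing one RK4 step at a time; state shown every 10 steps (Δt=0.1):
t=0.100: state=(1.323, 1.034)
t=0.200: state=(1.375, 1.063)
t=0.300: state=(1.427, 1.098)
t=0.400: state=(1.477, 1.138)
t=0.500: state=(1.525, 1.185)
t=0.600: state=(1.569, 1.238)
t=0.700: state=(1.609, 1.298)
t=0.800: state=(1.643, 1.364)
t=0.900: state=(1.671, 1.438)
t=1.000: state=(1.690, 1.519)
t=1.100: state=(1.701, 1.605)
t=1.200: state=(1.701, 1.698)
t=1.300: state=(1.692, 1.796)
t=1.400: state=(1.672, 1.896)
t=1.500: state=(1.641, 1.999)
t=1.600: state=(1.601, 2.101)
t=1.700: state=(1.551, 2.200)
t=1.800: state=(1.494, 2.294)
t=1.900: state=(1.431, 2.380)
t=2.000: state=(1.363, 2.457)
t=2.100: state=(1.292, 2.522)
t=2.200: state=(1.221, 2.574)
t=2.300: state=(1.150, 2.612)
t=2.400: state=(1.081, 2.636)
t=2.500: state=(1.015, 2.646)
t=2.600: state=(0.953, 2.642)
t=2.700: state=(0.896, 2.626)
t=2.800: state=(0.843, 2.598)
t=2.890: state=(0.799, 2.565)
compare at T: x=0.799, y=2.565

largest component: y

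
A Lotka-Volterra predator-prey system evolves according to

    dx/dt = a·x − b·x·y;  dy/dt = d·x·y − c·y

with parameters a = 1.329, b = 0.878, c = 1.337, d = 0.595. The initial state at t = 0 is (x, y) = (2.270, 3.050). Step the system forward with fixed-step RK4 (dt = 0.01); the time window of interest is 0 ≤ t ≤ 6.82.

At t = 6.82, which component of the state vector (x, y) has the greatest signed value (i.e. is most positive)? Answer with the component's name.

largest component: x

t=0.000: state=(2.270, 3.050)
step 1 (dt=0.01): k1=(-3.062, 0.042), k2=(-3.042, 0.014), k3=(-3.042, 0.014), k4=(-3.021, -0.014); state += dt/6·(k1+2k2+2k3+k4)
t=0.010: state=(2.240, 3.050)
t=0.020: state=(2.210, 3.050)
t=0.030: state=(2.180, 3.049)
continuing one RK4 step at a time; state shown every 25 steps (Δt=0.25):
t=0.250: state=(1.637, 2.910)
t=0.500: state=(1.247, 2.575)
t=0.750: state=(1.032, 2.180)
t=1.000: state=(0.930, 1.804)
t=1.250: state=(0.905, 1.479)
t=1.500: state=(0.940, 1.213)
t=1.750: state=(1.028, 1.005)
t=2.000: state=(1.171, 0.847)
t=2.250: state=(1.373, 0.732)
t=2.500: state=(1.645, 0.655)
t=2.750: state=(1.997, 0.614)
t=3.000: state=(2.436, 0.611)
t=3.250: state=(2.959, 0.652)
t=3.500: state=(3.538, 0.757)
t=3.750: state=(4.096, 0.957)
t=4.000: state=(4.471, 1.300)
t=4.250: state=(4.440, 1.817)
t=4.500: state=(3.883, 2.431)
t=4.750: state=(2.998, 2.908)
t=5.000: state=(2.159, 3.048)
t=5.250: state=(1.565, 2.869)
t=5.500: state=(1.206, 2.518)
t=5.750: state=(1.011, 2.122)
t=6.000: state=(0.922, 1.752)
t=6.250: state=(0.907, 1.436)
t=6.500: state=(0.950, 1.179)
t=6.750: state=(1.046, 0.978)
t=6.820: state=(1.082, 0.931)
compare at T: x=1.082, y=0.931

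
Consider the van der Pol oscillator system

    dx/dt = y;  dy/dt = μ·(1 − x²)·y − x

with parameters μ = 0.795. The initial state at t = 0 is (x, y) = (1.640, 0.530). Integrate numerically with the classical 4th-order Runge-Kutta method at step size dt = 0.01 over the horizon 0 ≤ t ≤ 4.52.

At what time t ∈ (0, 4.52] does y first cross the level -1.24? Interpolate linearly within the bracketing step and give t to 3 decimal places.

t = 1.477

t=0.000: state=(1.640, 0.530)
step 1 (dt=0.01): k1=(0.530, -2.352), k2=(0.518, -2.342), k3=(0.518, -2.342), k4=(0.507, -2.332); state += dt/6·(k1+2k2+2k3+k4)
t=0.010: state=(1.645, 0.507)
t=0.020: state=(1.650, 0.483)
t=0.030: state=(1.655, 0.460)
continuing one RK4 step at a time; state shown every 20 steps (Δt=0.2):
t=0.200: state=(1.702, 0.106)
t=0.400: state=(1.689, -0.215)
t=0.600: state=(1.621, -0.453)
t=0.800: state=(1.512, -0.640)
t=1.000: state=(1.367, -0.805)
t=1.200: state=(1.189, -0.971)
t=1.400: state=(0.977, -1.159)
t=1.470: state=(0.893, -1.233)
next step: t=1.480: state=(0.881, -1.244) — y has crossed -1.24
linear interpolation between t=1.470 (-1.23255) and t=1.480 (-1.24351) → t≈1.477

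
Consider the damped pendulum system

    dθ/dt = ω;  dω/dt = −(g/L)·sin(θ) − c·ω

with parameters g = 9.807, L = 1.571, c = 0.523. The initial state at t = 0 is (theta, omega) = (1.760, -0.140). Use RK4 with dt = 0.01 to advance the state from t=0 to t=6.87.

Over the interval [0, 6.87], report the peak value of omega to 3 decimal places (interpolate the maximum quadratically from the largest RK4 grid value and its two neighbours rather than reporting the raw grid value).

t=0.000: state=(1.760, -0.140)
step 1 (dt=0.01): k1=(-0.140, -6.058), k2=(-0.170, -6.043), k3=(-0.170, -6.043), k4=(-0.200, -6.028); state += dt/6·(k1+2k2+2k3+k4)
t=0.010: state=(1.758, -0.200)
t=0.020: state=(1.756, -0.261)
t=0.030: state=(1.753, -0.320)
continuing one RK4 step at a time; state shown every 25 steps (Δt=0.25):
t=0.250: state=(1.543, -1.574)
t=0.500: state=(0.991, -2.767)
t=0.750: state=(0.219, -3.241)
t=1.000: state=(-0.532, -2.590)
t=1.250: state=(-1.016, -1.225)
t=1.500: state=(-1.138, 0.234)
t=1.750: state=(-0.918, 1.473)
t=2.000: state=(-0.443, 2.215)
t=2.250: state=(0.123, 2.163)
t=2.500: state=(0.576, 1.372)
t=2.750: state=(0.782, 0.258)
t=3.000: state=(0.711, -0.789)
t=3.250: state=(0.417, -1.485)
t=3.500: state=(0.016, -1.613)
t=3.750: state=(-0.341, -1.161)
t=4.000: state=(-0.536, -0.374)
t=4.250: state=(-0.526, 0.434)
t=4.500: state=(-0.339, 1.006)
t=4.750: state=(-0.058, 1.171)
t=5.000: state=(0.210, 0.904)
t=5.250: state=(0.371, 0.356)
t=5.500: state=(0.384, -0.243)
t=5.750: state=(0.262, -0.689)
t=6.000: state=(0.064, -0.843)
t=6.250: state=(-0.133, -0.681)
t=6.500: state=(-0.258, -0.301)
t=6.750: state=(-0.278, 0.137)
t=6.870: state=(-0.250, 0.320)
largest grid value and its neighbours: omega(2.100)=2.29842, omega(2.110)=2.29907, omega(2.120)=2.29831
parabola through these three points peaks at t≈2.110 with omega≈2.29907

max omega = 2.299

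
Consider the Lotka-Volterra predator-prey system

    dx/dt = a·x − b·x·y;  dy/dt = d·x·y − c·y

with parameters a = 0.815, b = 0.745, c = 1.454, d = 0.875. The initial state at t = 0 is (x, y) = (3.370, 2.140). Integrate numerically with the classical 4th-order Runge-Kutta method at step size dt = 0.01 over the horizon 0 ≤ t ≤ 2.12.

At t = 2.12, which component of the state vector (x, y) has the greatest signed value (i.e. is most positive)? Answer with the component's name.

largest component: y

t=0.000: state=(3.370, 2.140)
step 1 (dt=0.01): k1=(-2.626, 3.199), k2=(-2.656, 3.198), k3=(-2.656, 3.198), k4=(-2.685, 3.196); state += dt/6·(k1+2k2+2k3+k4)
t=0.010: state=(3.343, 2.172)
t=0.020: state=(3.316, 2.204)
t=0.030: state=(3.289, 2.236)
continuing one RK4 step at a time; state shown every 10 steps (Δt=0.1):
t=0.100: state=(3.081, 2.455)
t=0.200: state=(2.754, 2.740)
t=0.300: state=(2.414, 2.970)
t=0.400: state=(2.086, 3.127)
t=0.500: state=(1.787, 3.202)
t=0.600: state=(1.527, 3.200)
t=0.700: state=(1.308, 3.131)
t=0.800: state=(1.128, 3.011)
t=0.900: state=(0.984, 2.855)
t=1.000: state=(0.868, 2.676)
t=1.100: state=(0.777, 2.487)
t=1.200: state=(0.706, 2.294)
t=1.300: state=(0.650, 2.104)
t=1.400: state=(0.607, 1.922)
t=1.500: state=(0.574, 1.750)
t=1.600: state=(0.550, 1.590)
t=1.700: state=(0.533, 1.441)
t=1.800: state=(0.522, 1.305)
t=1.900: state=(0.517, 1.181)
t=2.000: state=(0.516, 1.068)
t=2.100: state=(0.519, 0.966)
t=2.120: state=(0.520, 0.947)
compare at T: x=0.520, y=0.947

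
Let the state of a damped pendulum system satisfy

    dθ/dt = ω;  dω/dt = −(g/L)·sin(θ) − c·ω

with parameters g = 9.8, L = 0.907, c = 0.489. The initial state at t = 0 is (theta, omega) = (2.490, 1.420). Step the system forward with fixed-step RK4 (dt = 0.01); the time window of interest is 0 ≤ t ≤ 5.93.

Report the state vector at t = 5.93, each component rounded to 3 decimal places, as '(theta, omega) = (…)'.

(theta, omega) = (-0.545, 0.500)

t=0.000: state=(2.490, 1.420)
step 1 (dt=0.01): k1=(1.420, -7.247), k2=(1.384, -7.168), k3=(1.384, -7.170), k4=(1.348, -7.092); state += dt/6·(k1+2k2+2k3+k4)
t=0.010: state=(2.504, 1.348)
t=0.020: state=(2.517, 1.278)
t=0.030: state=(2.529, 1.209)
continuing one RK4 step at a time; state shown every 20 steps (Δt=0.2):
t=0.200: state=(2.646, 0.209)
t=0.400: state=(2.586, -0.814)
t=0.600: state=(2.308, -2.023)
t=0.800: state=(1.749, -3.636)
t=1.000: state=(0.852, -5.225)
t=1.200: state=(-0.239, -5.315)
t=1.400: state=(-1.141, -3.495)
t=1.600: state=(-1.605, -1.154)
t=1.800: state=(-1.616, 1.006)
t=2.000: state=(-1.216, 2.941)
t=2.200: state=(-0.483, 4.199)
t=2.400: state=(0.357, 3.910)
t=2.600: state=(0.986, 2.234)
t=2.800: state=(1.225, 0.158)
t=3.000: state=(1.060, -1.753)
t=3.200: state=(0.561, -3.092)
t=3.400: state=(-0.097, -3.264)
t=3.600: state=(-0.657, -2.168)
t=3.800: state=(-0.924, -0.463)
t=4.000: state=(-0.845, 1.208)
t=4.200: state=(-0.474, 2.376)
t=4.400: state=(0.041, 2.592)
t=4.600: state=(0.492, 1.778)
t=4.800: state=(0.715, 0.405)
t=5.000: state=(0.654, -0.970)
t=5.200: state=(0.357, -1.896)
t=5.400: state=(-0.050, -2.029)
t=5.600: state=(-0.400, -1.354)
t=5.800: state=(-0.563, -0.240)
t=5.930: state=(-0.545, 0.500)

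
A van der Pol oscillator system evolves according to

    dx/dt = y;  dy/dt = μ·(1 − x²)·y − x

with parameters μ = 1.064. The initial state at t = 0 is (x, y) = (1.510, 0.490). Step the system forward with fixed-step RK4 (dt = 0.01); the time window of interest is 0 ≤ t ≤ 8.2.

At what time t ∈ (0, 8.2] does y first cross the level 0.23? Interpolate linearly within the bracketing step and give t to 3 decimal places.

t=0.000: state=(1.510, 0.490)
step 1 (dt=0.01): k1=(0.490, -2.177), k2=(0.479, -2.169), k3=(0.479, -2.169), k4=(0.468, -2.160); state += dt/6·(k1+2k2+2k3+k4)
t=0.010: state=(1.515, 0.468)
t=0.020: state=(1.519, 0.447)
t=0.030: state=(1.524, 0.425)
t=0.120: state=(1.554, 0.243)
next step: t=0.130: state=(1.556, 0.224) — y has crossed 0.23
linear interpolation between t=0.120 (0.24329) and t=0.130 (0.22421) → t≈0.127

t = 0.127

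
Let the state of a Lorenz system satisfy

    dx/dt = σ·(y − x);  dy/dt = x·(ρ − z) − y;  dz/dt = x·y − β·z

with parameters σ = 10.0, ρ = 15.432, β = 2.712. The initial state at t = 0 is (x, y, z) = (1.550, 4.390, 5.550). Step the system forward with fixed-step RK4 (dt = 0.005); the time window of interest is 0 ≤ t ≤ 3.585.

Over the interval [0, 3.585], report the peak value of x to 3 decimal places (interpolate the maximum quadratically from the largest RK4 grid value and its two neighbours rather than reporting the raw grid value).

t=0.000: state=(1.550, 4.390, 5.550)
step 1 (dt=0.005): k1=(28.400, 10.927, -8.247), k2=(27.963, 11.635, -7.835), k3=(27.992, 11.621, -7.840), k4=(27.581, 12.318, -7.428); state += dt/6·(k1+2k2+2k3+k4)
t=0.005: state=(1.690, 4.448, 5.511)
t=0.010: state=(1.826, 4.513, 5.476)
t=0.015: state=(1.959, 4.585, 5.445)
continuing one RK4 step at a time; state shown every 40 steps (Δt=0.2):
t=0.200: state=(7.107, 10.518, 8.614)
t=0.400: state=(9.940, 7.351, 21.295)
t=0.600: state=(3.235, 1.174, 15.516)
t=0.800: state=(1.880, 2.136, 9.515)
t=1.000: state=(3.694, 5.349, 7.080)
t=1.200: state=(8.522, 11.045, 12.663)
t=1.400: state=(7.978, 4.936, 19.937)
t=1.600: state=(3.193, 2.155, 13.810)
t=1.800: state=(3.166, 3.969, 9.344)
t=2.000: state=(6.242, 8.428, 10.027)
t=2.200: state=(9.088, 8.546, 18.052)
t=2.400: state=(5.152, 3.211, 16.449)
t=2.600: state=(3.548, 3.748, 11.497)
t=2.800: state=(5.406, 6.975, 10.326)
t=3.000: state=(8.404, 9.030, 15.694)
t=3.200: state=(6.436, 4.607, 17.243)
t=3.400: state=(4.198, 3.966, 13.002)
t=3.585: state=(5.041, 6.086, 11.119)
largest grid value and its neighbours: x(0.340)=10.66078, x(0.345)=10.66890, x(0.350)=10.66443
parabola through these three points peaks at t≈0.346 with x≈10.66903

max x = 10.669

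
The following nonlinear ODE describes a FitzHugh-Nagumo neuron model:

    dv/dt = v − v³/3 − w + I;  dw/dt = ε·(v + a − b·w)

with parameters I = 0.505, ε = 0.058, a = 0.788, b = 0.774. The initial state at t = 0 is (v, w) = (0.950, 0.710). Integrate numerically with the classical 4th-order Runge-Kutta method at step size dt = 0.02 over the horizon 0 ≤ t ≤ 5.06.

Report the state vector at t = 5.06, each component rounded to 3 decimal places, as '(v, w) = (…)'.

(v, w) = (1.326, 1.133)

t=0.000: state=(0.950, 0.710)
step 1 (dt=0.02): k1=(0.459, 0.069), k2=(0.459, 0.069), k3=(0.459, 0.069), k4=(0.459, 0.069); state += dt/6·(k1+2k2+2k3+k4)
t=0.020: state=(0.959, 0.711)
t=0.040: state=(0.968, 0.713)
t=0.060: state=(0.977, 0.714)
continuing one RK4 step at a time; state shown every 10 steps (Δt=0.2):
t=0.200: state=(1.041, 0.724)
t=0.400: state=(1.127, 0.739)
t=0.600: state=(1.206, 0.755)
t=0.800: state=(1.275, 0.772)
t=1.000: state=(1.333, 0.789)
t=1.200: state=(1.379, 0.807)
t=1.400: state=(1.414, 0.825)
t=1.600: state=(1.440, 0.843)
t=1.800: state=(1.457, 0.862)
t=2.000: state=(1.468, 0.880)
t=2.200: state=(1.473, 0.898)
t=2.400: state=(1.474, 0.916)
t=2.600: state=(1.472, 0.934)
t=2.800: state=(1.466, 0.952)
t=3.000: state=(1.459, 0.969)
t=3.200: state=(1.450, 0.987)
t=3.400: state=(1.440, 1.004)
t=3.600: state=(1.429, 1.020)
t=3.800: state=(1.417, 1.037)
t=4.000: state=(1.404, 1.053)
t=4.200: state=(1.390, 1.069)
t=4.400: state=(1.376, 1.084)
t=4.600: state=(1.362, 1.099)
t=4.800: state=(1.347, 1.114)
t=5.000: state=(1.331, 1.129)
t=5.060: state=(1.326, 1.133)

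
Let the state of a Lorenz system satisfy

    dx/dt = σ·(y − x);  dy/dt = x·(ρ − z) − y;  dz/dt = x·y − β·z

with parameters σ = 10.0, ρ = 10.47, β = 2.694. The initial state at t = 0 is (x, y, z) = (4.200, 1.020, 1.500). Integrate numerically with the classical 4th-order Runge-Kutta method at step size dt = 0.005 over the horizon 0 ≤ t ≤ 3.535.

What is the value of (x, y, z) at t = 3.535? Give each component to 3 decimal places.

(x, y, z) = (5.724, 5.692, 10.083)

t=0.000: state=(4.200, 1.020, 1.500)
step 1 (dt=0.005): k1=(-31.800, 36.654, 0.243), k2=(-30.089, 35.847, 0.538), k3=(-30.152, 35.884, 0.532), k4=(-28.498, 35.112, 0.809); state += dt/6·(k1+2k2+2k3+k4)
t=0.005: state=(4.049, 1.199, 1.503)
t=0.010: state=(3.915, 1.371, 1.508)
t=0.015: state=(3.795, 1.537, 1.516)
continuing one RK4 step at a time; state shown every 40 steps (Δt=0.2):
t=0.200: state=(4.525, 6.335, 3.185)
t=0.400: state=(8.343, 9.255, 11.000)
t=0.600: state=(5.759, 3.287, 13.748)
t=0.800: state=(2.488, 1.806, 9.268)
t=1.000: state=(2.312, 2.674, 6.157)
t=1.200: state=(3.761, 4.849, 5.356)
t=1.400: state=(6.314, 7.482, 8.305)
t=1.600: state=(6.707, 5.790, 12.303)
t=1.800: state=(4.305, 3.319, 10.755)
t=2.000: state=(3.414, 3.458, 8.105)
t=2.200: state=(4.208, 4.895, 7.154)
t=2.400: state=(5.748, 6.419, 8.747)
t=2.600: state=(6.091, 5.694, 11.009)
t=2.800: state=(4.808, 4.177, 10.458)
t=3.000: state=(4.131, 4.109, 8.801)
t=3.200: state=(4.594, 5.020, 8.178)
t=3.400: state=(5.490, 5.845, 9.144)
t=3.535: state=(5.724, 5.692, 10.083)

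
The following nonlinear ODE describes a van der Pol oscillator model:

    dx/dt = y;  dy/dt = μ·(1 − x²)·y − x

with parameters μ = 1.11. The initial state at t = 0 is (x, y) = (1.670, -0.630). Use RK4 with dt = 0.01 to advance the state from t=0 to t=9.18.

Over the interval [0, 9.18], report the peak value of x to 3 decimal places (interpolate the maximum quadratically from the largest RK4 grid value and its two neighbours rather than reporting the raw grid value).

t=0.000: state=(1.670, -0.630)
step 1 (dt=0.01): k1=(-0.630, -0.419), k2=(-0.632, -0.419), k3=(-0.632, -0.419), k4=(-0.634, -0.419); state += dt/6·(k1+2k2+2k3+k4)
t=0.010: state=(1.664, -0.634)
t=0.020: state=(1.657, -0.638)
t=0.030: state=(1.651, -0.643)
continuing one RK4 step at a time; state shown every 50 steps (Δt=0.5):
t=0.500: state=(1.298, -0.876)
t=1.000: state=(0.757, -1.351)
t=1.500: state=(-0.148, -2.368)
t=2.000: state=(-1.461, -2.270)
t=2.500: state=(-2.006, -0.129)
t=3.000: state=(-1.882, 0.473)
t=3.500: state=(-1.589, 0.689)
t=4.000: state=(-1.183, 0.965)
t=4.500: state=(-0.574, 1.550)
t=5.000: state=(0.467, 2.649)
t=5.500: state=(1.711, 1.647)
t=6.000: state=(2.006, -0.124)
t=6.500: state=(1.819, -0.535)
t=7.000: state=(1.499, -0.745)
t=7.500: state=(1.054, -1.071)
t=8.000: state=(0.363, -1.791)
t=8.500: state=(-0.813, -2.791)
t=9.000: state=(-1.878, -1.007)
t=9.180: state=(-1.992, -0.310)
largest grid value and its neighbours: x(5.920)=2.01002, x(5.930)=2.01014, x(5.940)=2.01006
parabola through these three points peaks at t≈5.931 with x≈2.01014

max x = 2.010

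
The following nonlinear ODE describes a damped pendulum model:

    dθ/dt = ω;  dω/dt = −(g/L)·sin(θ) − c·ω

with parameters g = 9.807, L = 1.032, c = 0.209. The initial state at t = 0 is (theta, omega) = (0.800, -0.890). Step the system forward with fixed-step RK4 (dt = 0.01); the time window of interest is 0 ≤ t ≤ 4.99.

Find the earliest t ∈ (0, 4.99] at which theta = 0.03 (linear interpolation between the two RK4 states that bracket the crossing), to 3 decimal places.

t = 0.406

t=0.000: state=(0.800, -0.890)
step 1 (dt=0.01): k1=(-0.890, -6.631), k2=(-0.923, -6.594), k3=(-0.923, -6.593), k4=(-0.956, -6.556); state += dt/6·(k1+2k2+2k3+k4)
t=0.010: state=(0.791, -0.956)
t=0.020: state=(0.781, -1.021)
t=0.030: state=(0.770, -1.085)
continuing one RK4 step at a time; state shown every 20 steps (Δt=0.2):
t=0.200: state=(0.502, -2.003)
t=0.400: state=(0.045, -2.430)
next step: t=0.410: state=(0.021, -2.428) — theta has crossed 0.03
linear interpolation between t=0.400 (0.04483) and t=0.410 (0.02053) → t≈0.406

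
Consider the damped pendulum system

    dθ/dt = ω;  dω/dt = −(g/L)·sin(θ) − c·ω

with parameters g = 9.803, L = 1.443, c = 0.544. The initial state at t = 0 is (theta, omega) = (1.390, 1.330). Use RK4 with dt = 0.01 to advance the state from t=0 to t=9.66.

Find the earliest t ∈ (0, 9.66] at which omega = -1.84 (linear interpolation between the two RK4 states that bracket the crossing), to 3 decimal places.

t=0.000: state=(1.390, 1.330)
step 1 (dt=0.01): k1=(1.330, -7.406), k2=(1.293, -7.394), k3=(1.293, -7.394), k4=(1.256, -7.381); state += dt/6·(k1+2k2+2k3+k4)
t=0.010: state=(1.403, 1.256)
t=0.020: state=(1.415, 1.182)
t=0.030: state=(1.427, 1.109)
t=0.480: state=(1.238, -1.812)
next step: t=0.490: state=(1.219, -1.866) — omega has crossed -1.84
linear interpolation between t=0.480 (-1.81165) and t=0.490 (-1.86564) → t≈0.485

t = 0.485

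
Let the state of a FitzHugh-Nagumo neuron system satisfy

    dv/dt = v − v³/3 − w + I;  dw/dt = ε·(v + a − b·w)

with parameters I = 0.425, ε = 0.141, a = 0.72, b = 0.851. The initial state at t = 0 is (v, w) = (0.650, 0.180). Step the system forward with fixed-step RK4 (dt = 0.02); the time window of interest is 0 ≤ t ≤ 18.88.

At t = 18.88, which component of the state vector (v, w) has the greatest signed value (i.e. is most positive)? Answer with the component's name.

largest component: w

t=0.000: state=(0.650, 0.180)
step 1 (dt=0.02): k1=(0.803, 0.172), k2=(0.806, 0.172), k3=(0.806, 0.173), k4=(0.809, 0.173); state += dt/6·(k1+2k2+2k3+k4)
t=0.020: state=(0.666, 0.183)
t=0.040: state=(0.682, 0.187)
t=0.060: state=(0.699, 0.190)
continuing one RK4 step at a time; state shown every 50 steps (Δt=1):
t=1.000: state=(1.405, 0.396)
t=2.000: state=(1.608, 0.653)
t=3.000: state=(1.529, 0.885)
t=4.000: state=(1.389, 1.074)
t=5.000: state=(1.222, 1.222)
t=6.000: state=(1.015, 1.328)
t=7.000: state=(0.723, 1.390)
t=8.000: state=(0.190, 1.393)
t=9.000: state=(-1.021, 1.284)
t=10.000: state=(-1.904, 1.022)
t=11.000: state=(-1.906, 0.746)
t=12.000: state=(-1.816, 0.510)
t=13.000: state=(-1.722, 0.314)
t=14.000: state=(-1.631, 0.151)
t=15.000: state=(-1.543, 0.019)
t=16.000: state=(-1.457, -0.087)
t=17.000: state=(-1.372, -0.169)
t=18.000: state=(-1.290, -0.231)
t=18.880: state=(-1.219, -0.271)
compare at T: v=-1.219, w=-0.271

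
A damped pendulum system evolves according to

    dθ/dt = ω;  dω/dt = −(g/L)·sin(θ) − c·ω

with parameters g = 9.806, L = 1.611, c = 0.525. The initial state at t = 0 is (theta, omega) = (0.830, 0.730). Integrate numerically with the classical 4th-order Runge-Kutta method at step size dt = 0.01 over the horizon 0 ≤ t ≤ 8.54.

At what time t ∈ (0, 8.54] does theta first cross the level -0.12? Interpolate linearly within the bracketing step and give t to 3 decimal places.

t = 0.941

t=0.000: state=(0.830, 0.730)
step 1 (dt=0.01): k1=(0.730, -4.875), k2=(0.706, -4.877), k3=(0.706, -4.877), k4=(0.681, -4.878); state += dt/6·(k1+2k2+2k3+k4)
t=0.010: state=(0.837, 0.681)
t=0.020: state=(0.844, 0.632)
t=0.030: state=(0.850, 0.584)
continuing one RK4 step at a time; state shown every 50 steps (Δt=0.5):
t=0.500: state=(0.626, -1.376)
t=0.940: state=(-0.118, -1.671)
next step: t=0.950: state=(-0.135, -1.654) — theta has crossed -0.12
linear interpolation between t=0.940 (-0.11794) and t=0.950 (-0.13457) → t≈0.941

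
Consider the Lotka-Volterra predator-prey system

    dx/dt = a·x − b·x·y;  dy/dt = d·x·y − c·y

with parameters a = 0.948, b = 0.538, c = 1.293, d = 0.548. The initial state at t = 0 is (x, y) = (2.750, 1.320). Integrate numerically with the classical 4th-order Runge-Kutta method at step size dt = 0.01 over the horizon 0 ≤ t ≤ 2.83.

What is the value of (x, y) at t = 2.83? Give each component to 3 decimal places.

t=0.000: state=(2.750, 1.320)
step 1 (dt=0.01): k1=(0.654, 0.282), k2=(0.653, 0.285), k3=(0.653, 0.285), k4=(0.651, 0.288); state += dt/6·(k1+2k2+2k3+k4)
t=0.010: state=(2.757, 1.323)
t=0.020: state=(2.763, 1.326)
t=0.030: state=(2.769, 1.329)
continuing one RK4 step at a time; state shown every 10 steps (Δt=0.1):
t=0.100: state=(2.814, 1.351)
t=0.200: state=(2.874, 1.387)
t=0.300: state=(2.929, 1.429)
t=0.400: state=(2.979, 1.477)
t=0.500: state=(3.021, 1.529)
t=0.600: state=(3.054, 1.587)
t=0.700: state=(3.078, 1.650)
t=0.800: state=(3.091, 1.717)
t=0.900: state=(3.092, 1.787)
t=1.000: state=(3.082, 1.860)
t=1.100: state=(3.060, 1.934)
t=1.200: state=(3.026, 2.008)
t=1.300: state=(2.980, 2.080)
t=1.400: state=(2.924, 2.149)
t=1.500: state=(2.859, 2.213)
t=1.600: state=(2.786, 2.270)
t=1.700: state=(2.707, 2.318)
t=1.800: state=(2.625, 2.358)
t=1.900: state=(2.540, 2.387)
t=2.000: state=(2.454, 2.405)
t=2.100: state=(2.371, 2.412)
t=2.200: state=(2.289, 2.408)
t=2.300: state=(2.212, 2.393)
t=2.400: state=(2.139, 2.369)
t=2.500: state=(2.072, 2.336)
t=2.600: state=(2.011, 2.296)
t=2.700: state=(1.957, 2.249)
t=2.800: state=(1.909, 2.197)
t=2.830: state=(1.896, 2.181)

(x, y) = (1.896, 2.181)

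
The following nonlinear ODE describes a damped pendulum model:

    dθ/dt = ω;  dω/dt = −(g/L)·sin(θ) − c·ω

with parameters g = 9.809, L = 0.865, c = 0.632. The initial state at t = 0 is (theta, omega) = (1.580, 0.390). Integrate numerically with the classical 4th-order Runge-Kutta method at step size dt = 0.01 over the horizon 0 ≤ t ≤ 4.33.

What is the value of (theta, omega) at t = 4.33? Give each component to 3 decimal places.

t=0.000: state=(1.580, 0.390)
step 1 (dt=0.01): k1=(0.390, -11.586), k2=(0.332, -11.549), k3=(0.332, -11.549), k4=(0.275, -11.512); state += dt/6·(k1+2k2+2k3+k4)
t=0.010: state=(1.583, 0.275)
t=0.020: state=(1.585, 0.160)
t=0.030: state=(1.587, 0.046)
continuing one RK4 step at a time; state shown every 20 steps (Δt=0.2):
t=0.200: state=(1.436, -1.784)
t=0.400: state=(0.894, -3.524)
t=0.600: state=(0.104, -4.101)
t=0.800: state=(-0.632, -3.018)
t=1.000: state=(-1.043, -1.035)
t=1.200: state=(-1.046, 0.965)
t=1.400: state=(-0.688, 2.495)
t=1.600: state=(-0.115, 3.026)
t=1.800: state=(0.436, 2.293)
t=2.000: state=(0.750, 0.785)
t=2.200: state=(0.745, -0.798)
t=2.400: state=(0.461, -1.935)
t=2.600: state=(0.029, -2.218)
t=2.800: state=(-0.363, -1.572)
t=3.000: state=(-0.564, -0.393)
t=3.200: state=(-0.520, 0.788)
t=3.400: state=(-0.277, 1.540)
t=3.600: state=(0.048, 1.594)
t=3.800: state=(0.316, 0.993)
t=4.000: state=(0.424, 0.073)
t=4.200: state=(0.350, -0.767)
t=4.330: state=(0.226, -1.112)

(theta, omega) = (0.226, -1.112)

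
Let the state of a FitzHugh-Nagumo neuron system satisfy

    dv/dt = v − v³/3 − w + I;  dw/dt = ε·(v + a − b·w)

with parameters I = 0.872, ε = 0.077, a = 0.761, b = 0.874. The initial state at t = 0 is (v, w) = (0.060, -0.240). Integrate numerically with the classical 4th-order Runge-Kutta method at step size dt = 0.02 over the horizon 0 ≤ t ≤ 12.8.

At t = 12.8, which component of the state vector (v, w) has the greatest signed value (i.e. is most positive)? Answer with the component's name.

largest component: w

t=0.000: state=(0.060, -0.240)
step 1 (dt=0.02): k1=(1.172, 0.079), k2=(1.183, 0.080), k3=(1.183, 0.080), k4=(1.194, 0.081); state += dt/6·(k1+2k2+2k3+k4)
t=0.020: state=(0.084, -0.238)
t=0.040: state=(0.108, -0.237)
t=0.060: state=(0.132, -0.235)
continuing one RK4 step at a time; state shown every 25 steps (Δt=0.5):
t=0.500: state=(0.784, -0.188)
t=1.000: state=(1.576, -0.108)
t=1.500: state=(1.954, -0.007)
t=2.000: state=(2.028, 0.098)
t=2.500: state=(2.017, 0.200)
t=3.000: state=(1.989, 0.298)
t=3.500: state=(1.958, 0.392)
t=4.000: state=(1.926, 0.481)
t=4.500: state=(1.894, 0.567)
t=5.000: state=(1.861, 0.648)
t=5.500: state=(1.829, 0.725)
t=6.000: state=(1.797, 0.798)
t=6.500: state=(1.765, 0.868)
t=7.000: state=(1.733, 0.935)
t=7.500: state=(1.701, 0.997)
t=8.000: state=(1.668, 1.057)
t=8.500: state=(1.636, 1.113)
t=9.000: state=(1.603, 1.167)
t=9.500: state=(1.571, 1.217)
t=10.000: state=(1.538, 1.264)
t=10.500: state=(1.504, 1.309)
t=11.000: state=(1.470, 1.351)
t=11.500: state=(1.436, 1.390)
t=12.000: state=(1.401, 1.426)
t=12.500: state=(1.366, 1.460)
t=12.800: state=(1.344, 1.480)
compare at T: v=1.344, w=1.480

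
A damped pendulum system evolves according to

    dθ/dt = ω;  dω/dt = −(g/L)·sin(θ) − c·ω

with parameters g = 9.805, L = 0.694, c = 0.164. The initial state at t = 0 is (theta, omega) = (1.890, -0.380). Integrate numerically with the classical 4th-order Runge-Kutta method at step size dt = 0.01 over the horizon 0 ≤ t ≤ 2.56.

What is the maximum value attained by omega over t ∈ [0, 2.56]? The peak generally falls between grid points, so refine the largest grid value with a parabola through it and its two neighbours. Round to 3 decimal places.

max omega = 5.454

t=0.000: state=(1.890, -0.380)
step 1 (dt=0.01): k1=(-0.380, -13.352), k2=(-0.447, -13.350), k3=(-0.447, -13.351), k4=(-0.514, -13.350); state += dt/6·(k1+2k2+2k3+k4)
t=0.010: state=(1.886, -0.514)
t=0.020: state=(1.880, -0.647)
t=0.030: state=(1.873, -0.781)
continuing one RK4 step at a time; state shown every 10 steps (Δt=0.1):
t=0.100: state=(1.785, -1.721)
t=0.200: state=(1.545, -3.083)
t=0.300: state=(1.170, -4.397)
t=0.400: state=(0.675, -5.438)
t=0.500: state=(0.103, -5.877)
t=0.600: state=(-0.474, -5.521)
t=0.700: state=(-0.979, -4.501)
t=0.800: state=(-1.363, -3.138)
t=0.900: state=(-1.604, -1.693)
t=1.000: state=(-1.702, -0.271)
t=1.100: state=(-1.659, 1.124)
t=1.200: state=(-1.478, 2.505)
t=1.300: state=(-1.160, 3.819)
t=1.400: state=(-0.722, 4.888)
t=1.500: state=(-0.201, 5.430)
t=1.600: state=(0.339, 5.242)
t=1.700: state=(0.825, 4.385)
t=1.800: state=(1.203, 3.123)
t=1.900: state=(1.445, 1.712)
t=2.000: state=(1.545, 0.287)
t=2.100: state=(1.503, -1.118)
t=2.200: state=(1.322, -2.484)
t=2.300: state=(1.010, -3.732)
t=2.400: state=(0.586, -4.675)
t=2.500: state=(0.094, -5.064)
t=2.560: state=(-0.209, -4.966)
largest grid value and its neighbours: omega(1.520)=5.45284, omega(1.530)=5.45299, omega(1.540)=5.44544
parabola through these three points peaks at t≈1.525 with omega≈5.45387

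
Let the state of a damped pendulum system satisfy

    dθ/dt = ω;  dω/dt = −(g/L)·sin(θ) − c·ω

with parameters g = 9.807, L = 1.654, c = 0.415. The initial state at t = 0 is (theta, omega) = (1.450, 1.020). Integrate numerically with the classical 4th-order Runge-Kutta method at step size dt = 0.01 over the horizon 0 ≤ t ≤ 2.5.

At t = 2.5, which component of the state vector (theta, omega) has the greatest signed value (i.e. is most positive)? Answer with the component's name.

t=0.000: state=(1.450, 1.020)
step 1 (dt=0.01): k1=(1.020, -6.309), k2=(0.988, -6.300), k3=(0.989, -6.300), k4=(0.957, -6.290); state += dt/6·(k1+2k2+2k3+k4)
t=0.010: state=(1.460, 0.957)
t=0.020: state=(1.469, 0.894)
t=0.030: state=(1.478, 0.832)
continuing one RK4 step at a time; state shown every 10 steps (Δt=0.1):
t=0.100: state=(1.521, 0.400)
t=0.200: state=(1.531, -0.197)
t=0.300: state=(1.482, -0.769)
t=0.400: state=(1.378, -1.312)
t=0.500: state=(1.221, -1.819)
t=0.600: state=(1.016, -2.267)
t=0.700: state=(0.771, -2.627)
t=0.800: state=(0.495, -2.863)
t=0.900: state=(0.203, -2.944)
t=1.000: state=(-0.088, -2.857)
t=1.100: state=(-0.363, -2.610)
t=1.200: state=(-0.606, -2.232)
t=1.300: state=(-0.806, -1.763)
t=1.400: state=(-0.957, -1.241)
t=1.500: state=(-1.054, -0.699)
t=1.600: state=(-1.097, -0.159)
t=1.700: state=(-1.086, 0.364)
t=1.800: state=(-1.025, 0.856)
t=1.900: state=(-0.917, 1.301)
t=2.000: state=(-0.767, 1.682)
t=2.100: state=(-0.583, 1.977)
t=2.200: state=(-0.375, 2.164)
t=2.300: state=(-0.154, 2.228)
t=2.400: state=(0.066, 2.162)
t=2.500: state=(0.274, 1.974)
compare at T: theta=0.274, omega=1.974

largest component: omega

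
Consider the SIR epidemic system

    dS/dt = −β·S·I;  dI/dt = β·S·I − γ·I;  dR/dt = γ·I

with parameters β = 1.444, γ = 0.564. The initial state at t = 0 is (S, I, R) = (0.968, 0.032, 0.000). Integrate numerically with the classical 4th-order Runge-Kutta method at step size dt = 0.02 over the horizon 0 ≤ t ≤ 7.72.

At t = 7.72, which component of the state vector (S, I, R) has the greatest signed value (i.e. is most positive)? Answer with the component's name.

t=0.000: state=(0.968, 0.032, 0.000)
step 1 (dt=0.02): k1=(-0.045, 0.027, 0.018), k2=(-0.045, 0.027, 0.018), k3=(-0.045, 0.027, 0.018), k4=(-0.045, 0.027, 0.018); state += dt/6·(k1+2k2+2k3+k4)
t=0.020: state=(0.967, 0.033, 0.000)
t=0.040: state=(0.966, 0.033, 0.001)
t=0.060: state=(0.965, 0.034, 0.001)
continuing one RK4 step at a time; state shown every 25 steps (Δt=0.5):
t=0.500: state=(0.941, 0.048, 0.011)
t=1.000: state=(0.902, 0.071, 0.028)
t=1.500: state=(0.848, 0.100, 0.052)
t=2.000: state=(0.779, 0.136, 0.085)
t=2.500: state=(0.696, 0.175, 0.129)
t=3.000: state=(0.605, 0.211, 0.183)
t=3.500: state=(0.514, 0.239, 0.247)
t=4.000: state=(0.430, 0.253, 0.317)
t=4.500: state=(0.358, 0.253, 0.389)
t=5.000: state=(0.299, 0.242, 0.459)
t=5.500: state=(0.253, 0.223, 0.524)
t=6.000: state=(0.217, 0.199, 0.584)
t=6.500: state=(0.190, 0.174, 0.636)
t=7.000: state=(0.169, 0.149, 0.682)
t=7.500: state=(0.153, 0.126, 0.721)
t=7.720: state=(0.147, 0.117, 0.736)
compare at T: S=0.147, I=0.117, R=0.736

largest component: R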